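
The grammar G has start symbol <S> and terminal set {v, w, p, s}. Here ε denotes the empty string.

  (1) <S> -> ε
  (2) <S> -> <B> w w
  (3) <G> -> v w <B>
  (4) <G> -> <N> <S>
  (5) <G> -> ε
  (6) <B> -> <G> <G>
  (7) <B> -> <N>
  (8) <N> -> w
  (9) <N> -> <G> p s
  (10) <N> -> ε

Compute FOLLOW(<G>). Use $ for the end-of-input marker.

{p, v, w}

FIRST(<S>) = {ε, p, v, w}  (via <B> w w)
FIRST(<G>) = {ε, p, v, w}  (via <N> <S>)
FIRST(<N>) = {ε, p, v, w}  (via <G> p s)
FIRST(<B>) = {ε, p, v, w}  (via <G> <G>, <N>)
FOLLOW(<S>) includes $ since <S> is the start symbol.
FOLLOW(<S>): in <G>-><N> <S>, the suffix after <S> is empty, so FOLLOW(<S>) ⊇ FOLLOW(<G>) = {p, v, w}. Thus FOLLOW(<S>) = {$, p, v, w}.
FOLLOW(<G>): in <B>-><G> <G> (occurrence 1), <G> is followed by <G> with FIRST {ε, p, v, w}; in <B>-><G> <G> (occurrence 1), the suffix after <G> is nullable, so FOLLOW(<G>) ⊇ FOLLOW(<B>) = {p, v, w}; in <B>-><G> <G> (occurrence 2), the suffix after <G> is empty, so FOLLOW(<G>) ⊇ FOLLOW(<B>) = {p, v, w}; in <N>-><G> p s, <G> is followed by p s with FIRST {p}. Thus FOLLOW(<G>) = {p, v, w}.
FOLLOW(<B>): in <S>-><B> w w, <B> is followed by w w with FIRST {w}; in <G>->v w <B>, the suffix after <B> is empty, so FOLLOW(<B>) ⊇ FOLLOW(<G>) = {p, v, w}. Thus FOLLOW(<B>) = {p, v, w}.
FOLLOW(<N>): in <G>-><N> <S>, <N> is followed by <S> with FIRST {ε, p, v, w}; in <G>-><N> <S>, the suffix after <N> is nullable, so FOLLOW(<N>) ⊇ FOLLOW(<G>) = {p, v, w}; in <B>-><N>, the suffix after <N> is empty, so FOLLOW(<N>) ⊇ FOLLOW(<B>) = {p, v, w}. Thus FOLLOW(<N>) = {p, v, w}.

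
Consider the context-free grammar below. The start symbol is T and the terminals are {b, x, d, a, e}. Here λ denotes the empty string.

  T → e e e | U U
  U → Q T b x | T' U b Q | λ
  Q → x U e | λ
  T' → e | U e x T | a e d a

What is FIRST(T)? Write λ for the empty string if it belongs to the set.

{λ, a, b, e, x}

FIRST(Q): from Q→x U e we get {x}; from Q→λ we get {λ}. So FIRST(Q) = {λ, x}.
FIRST(T): from T→e e e we get {e}; from T→U U we get {λ, a, b, e, x}. So FIRST(T) = {λ, a, b, e, x}.
FIRST(U): from U→Q T b x we get {a, b, e, x}; from U→T' U b Q we get {a, b, e, x}; from U→λ we get {λ}. So FIRST(U) = {λ, a, b, e, x}.
FIRST(T'): from T'→e we get {e}; from T'→U e x T we get {a, b, e, x}; from T'→a e d a we get {a}. So FIRST(T') = {a, b, e, x}.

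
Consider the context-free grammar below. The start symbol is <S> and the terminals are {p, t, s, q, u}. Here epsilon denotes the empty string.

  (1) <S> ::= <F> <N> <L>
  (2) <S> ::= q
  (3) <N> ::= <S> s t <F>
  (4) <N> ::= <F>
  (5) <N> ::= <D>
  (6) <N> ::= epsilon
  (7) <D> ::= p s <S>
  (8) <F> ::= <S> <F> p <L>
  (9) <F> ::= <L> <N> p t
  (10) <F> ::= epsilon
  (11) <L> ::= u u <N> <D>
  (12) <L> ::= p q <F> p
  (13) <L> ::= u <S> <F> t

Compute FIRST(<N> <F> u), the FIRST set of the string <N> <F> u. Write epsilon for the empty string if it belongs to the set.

{p, q, u}

FIRST(<D>): from <D>::=p s <S> we get {p}. So FIRST(<D>) = {p}.
FIRST(<L>): from <L>::=u u <N> <D> we get {u}; from <L>::=p q <F> p we get {p}; from <L>::=u <S> <F> t we get {u}. So FIRST(<L>) = {p, u}.
FIRST(<S>): from <S>::=<F> <N> <L> we get {p, q, u}; from <S>::=q we get {q}. So FIRST(<S>) = {p, q, u}.
FIRST(<F>): from <F>::=<S> <F> p <L> we get {p, q, u}; from <F>::=<L> <N> p t we get {p, u}; from <F>::=epsilon we get {epsilon}. So FIRST(<F>) = {epsilon, p, q, u}.
FIRST(<N>): from <N>::=<S> s t <F> we get {p, q, u}; from <N>::=<F> we get {epsilon, p, q, u}; from <N>::=<D> we get {p}; from <N>::=epsilon we get {epsilon}. So FIRST(<N>) = {epsilon, p, q, u}.
FIRST(<N> <F> u): take FIRST of each symbol in turn, carrying on past any symbol whose FIRST contains epsilon; result {p, q, u}.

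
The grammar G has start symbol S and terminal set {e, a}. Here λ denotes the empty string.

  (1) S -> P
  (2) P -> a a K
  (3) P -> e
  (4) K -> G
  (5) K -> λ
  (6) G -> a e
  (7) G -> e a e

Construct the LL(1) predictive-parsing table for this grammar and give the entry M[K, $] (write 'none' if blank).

K -> λ

FIRST(P) = {a, e}
FIRST(G) = {a, e}
FIRST(S) = {a, e}  (via P)
FIRST(K) = {λ, a, e}  (via G)
FOLLOW(S) includes $ since S is the start symbol.
FOLLOW(P): in S->P, the suffix after P is empty, so FOLLOW(P) ⊇ FOLLOW(S) = {$}. Thus FOLLOW(P) = {$}.
FOLLOW(K): in P->a a K, the suffix after K is empty, so FOLLOW(K) ⊇ FOLLOW(P) = {$}. Thus FOLLOW(K) = {$}.
For K -> G: FIRST(G) = {a, e}, so it goes in M[K, t] for t ∈ {a, e}.
For K -> λ: FIRST(λ) = {λ}, so it goes in M[K, t] for t ∈ {}; since λ ∈ FIRST, also for every t ∈ FOLLOW(K) = {$}.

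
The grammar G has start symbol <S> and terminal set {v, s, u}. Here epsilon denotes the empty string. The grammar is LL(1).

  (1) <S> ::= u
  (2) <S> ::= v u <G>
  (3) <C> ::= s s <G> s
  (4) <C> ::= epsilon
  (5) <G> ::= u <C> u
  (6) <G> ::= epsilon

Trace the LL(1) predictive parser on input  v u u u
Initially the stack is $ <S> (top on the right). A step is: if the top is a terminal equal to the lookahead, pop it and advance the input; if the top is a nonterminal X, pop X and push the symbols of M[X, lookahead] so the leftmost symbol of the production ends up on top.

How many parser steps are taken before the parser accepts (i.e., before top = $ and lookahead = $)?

7

step 1: stack=$ <S>  input=v u u u $  — expand <S> ::= v u <G>
step 2: stack=$ <G> u v  input=v u u u $  — match v
step 3: stack=$ <G> u  input=u u u $  — match u
step 4: stack=$ <G>  input=u u $  — expand <G> ::= u <C> u
step 5: stack=$ u <C> u  input=u u $  — match u
step 6: stack=$ u <C>  input=u $  — expand <C> ::= epsilon
step 7: stack=$ u  input=u $  — match u
Accept reached after 7 steps.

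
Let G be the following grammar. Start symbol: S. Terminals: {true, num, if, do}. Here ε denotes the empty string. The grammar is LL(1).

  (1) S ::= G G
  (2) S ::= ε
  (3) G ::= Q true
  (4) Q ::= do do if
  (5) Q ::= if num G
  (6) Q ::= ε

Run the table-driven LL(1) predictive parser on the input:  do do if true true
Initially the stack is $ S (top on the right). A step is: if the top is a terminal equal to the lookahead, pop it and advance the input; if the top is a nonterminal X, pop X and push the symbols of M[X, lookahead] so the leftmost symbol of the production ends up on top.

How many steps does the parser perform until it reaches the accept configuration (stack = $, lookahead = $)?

10

      Stack              Input                 Action
   1  $ S                do do if true true $  expand S ::= G G
   2  $ G G              do do if true true $  expand G ::= Q true
   3  $ G true Q         do do if true true $  expand Q ::= do do if
   4  $ G true if do do  do do if true true $  match do
   5  $ G true if do     do if true true $     match do
   6  $ G true if        if true true $        match if
   7  $ G true           true true $           match true
   8  $ G                true $                expand G ::= Q true
   9  $ true Q           true $                expand Q ::= ε
  10  $ true             true $                match true
Accept reached after 10 steps.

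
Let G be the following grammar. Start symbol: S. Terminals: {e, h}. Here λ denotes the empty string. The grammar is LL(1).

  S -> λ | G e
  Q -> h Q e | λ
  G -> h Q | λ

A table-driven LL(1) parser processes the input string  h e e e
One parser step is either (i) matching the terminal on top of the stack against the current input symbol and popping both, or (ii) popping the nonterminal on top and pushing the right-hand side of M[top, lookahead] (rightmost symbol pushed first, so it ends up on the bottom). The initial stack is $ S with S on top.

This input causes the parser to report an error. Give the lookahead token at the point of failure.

e

     Stack    Input      Action
  1  $ S      h e e e $  expand S -> G e
  2  $ e G    h e e e $  expand G -> h Q
  3  $ e Q h  h e e e $  match h
  4  $ e Q    e e e $    expand Q -> λ
  5  $ e      e e e $    match e
  6  $        e e $      error: stack empty but input remains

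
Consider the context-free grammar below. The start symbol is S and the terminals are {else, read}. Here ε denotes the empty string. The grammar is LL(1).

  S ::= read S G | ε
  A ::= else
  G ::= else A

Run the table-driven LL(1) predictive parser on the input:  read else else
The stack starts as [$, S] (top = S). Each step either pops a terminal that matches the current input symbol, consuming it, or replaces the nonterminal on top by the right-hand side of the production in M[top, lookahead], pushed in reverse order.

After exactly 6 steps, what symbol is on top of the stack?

else

step 1: stack=$ S  input=read else else $  — expand S ::= read S G
step 2: stack=$ G S read  input=read else else $  — match read
step 3: stack=$ G S  input=else else $  — expand S ::= ε
step 4: stack=$ G  input=else else $  — expand G ::= else A
step 5: stack=$ A else  input=else else $  — match else
step 6: stack=$ A  input=else $  — expand A ::= else
Stack after step 6: $ else (top = else).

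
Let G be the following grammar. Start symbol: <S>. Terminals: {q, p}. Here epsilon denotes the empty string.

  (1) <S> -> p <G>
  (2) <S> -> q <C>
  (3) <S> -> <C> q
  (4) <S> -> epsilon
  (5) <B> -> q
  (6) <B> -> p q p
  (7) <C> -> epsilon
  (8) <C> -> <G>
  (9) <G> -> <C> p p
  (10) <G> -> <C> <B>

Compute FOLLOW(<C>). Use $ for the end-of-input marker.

{$, p, q}

FIRST(<B>): from <B>->q we get {q}; from <B>->p q p we get {p}. So FIRST(<B>) = {p, q}.
FIRST(<S>): from <S>->p <G> we get {p}; from <S>->q <C> we get {q}; from <S>-><C> q we get {p, q}; from <S>->epsilon we get {epsilon}. So FIRST(<S>) = {epsilon, p, q}.
FIRST(<C>): from <C>->epsilon we get {epsilon}; from <C>-><G> we get {p, q}. So FIRST(<C>) = {epsilon, p, q}.
FIRST(<G>): from <G>-><C> p p we get {p, q}; from <G>-><C> <B> we get {p, q}. So FIRST(<G>) = {p, q}.
FOLLOW(<S>) includes $ since <S> is the start symbol.
FOLLOW(<S>): <S> appears on no right-hand side. Thus FOLLOW(<S>) = {$}.
FOLLOW(<C>): in <S>->q <C>, the suffix after <C> is empty, so FOLLOW(<C>) ⊇ FOLLOW(<S>) = {$}; in <S>-><C> q, <C> is followed by q with FIRST {q}; in <G>-><C> p p, <C> is followed by p p with FIRST {p}; in <G>-><C> <B>, <C> is followed by <B> with FIRST {p, q}. Thus FOLLOW(<C>) = {$, p, q}.
FOLLOW(<G>): in <S>->p <G>, the suffix after <G> is empty, so FOLLOW(<G>) ⊇ FOLLOW(<S>) = {$}; in <C>-><G>, the suffix after <G> is empty, so FOLLOW(<G>) ⊇ FOLLOW(<C>) = {$, p, q}. Thus FOLLOW(<G>) = {$, p, q}.
FOLLOW(<B>): in <G>-><C> <B>, the suffix after <B> is empty, so FOLLOW(<B>) ⊇ FOLLOW(<G>) = {$, p, q}. Thus FOLLOW(<B>) = {$, p, q}.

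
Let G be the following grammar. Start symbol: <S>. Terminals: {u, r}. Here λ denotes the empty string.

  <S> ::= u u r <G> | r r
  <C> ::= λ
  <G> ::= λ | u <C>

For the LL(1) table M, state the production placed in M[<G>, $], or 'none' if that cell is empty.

FIRST(<S>) = {r, u}
FIRST(<C>) = {λ}
FIRST(<G>) = {λ, u}
FOLLOW(<S>) includes $ since <S> is the start symbol.
FOLLOW(<S>): <S> appears on no right-hand side. Thus FOLLOW(<S>) = {$}.
FOLLOW(<G>): in <S>::=u u r <G>, the suffix after <G> is empty, so FOLLOW(<G>) ⊇ FOLLOW(<S>) = {$}. Thus FOLLOW(<G>) = {$}.
For <G> ::= λ: FIRST(λ) = {λ}, so it goes in M[<G>, t] for t ∈ {}; since λ ∈ FIRST, also for every t ∈ FOLLOW(<G>) = {$}.
For <G> ::= u <C>: FIRST(u <C>) = {u}, so it goes in M[<G>, t] for t ∈ {u}.

<G> ::= λ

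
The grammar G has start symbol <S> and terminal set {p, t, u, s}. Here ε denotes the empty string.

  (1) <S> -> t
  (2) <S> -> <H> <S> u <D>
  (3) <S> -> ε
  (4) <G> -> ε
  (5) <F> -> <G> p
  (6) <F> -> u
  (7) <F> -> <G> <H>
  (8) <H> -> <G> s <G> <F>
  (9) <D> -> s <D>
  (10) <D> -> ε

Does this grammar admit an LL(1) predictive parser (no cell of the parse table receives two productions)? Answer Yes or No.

FIRST(<S>) = {ε, s, t}
FIRST(<G>) = {ε}
FIRST(<F>) = {p, s, u}
FIRST(<H>) = {s}
FIRST(<D>) = {ε, s}
FOLLOW(<S>) = {$, u}
FOLLOW(<G>) = {p, s, u}
FOLLOW(<F>) = {s, t, u}
FOLLOW(<H>) = {s, t, u}
FOLLOW(<D>) = {$, u}
Each cell of M receives at most one production.

Yes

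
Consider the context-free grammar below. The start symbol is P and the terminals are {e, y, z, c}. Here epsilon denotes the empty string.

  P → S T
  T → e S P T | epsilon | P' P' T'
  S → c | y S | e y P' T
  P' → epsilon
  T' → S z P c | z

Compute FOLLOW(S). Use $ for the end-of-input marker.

FIRST(S): from S→c we get {c}; from S→y S we get {y}; from S→e y P' T we get {e}. So FIRST(S) = {c, e, y}.
FIRST(P'): from P'→epsilon we get {epsilon}. So FIRST(P') = {epsilon}.
FIRST(P): from P→S T we get {c, e, y}. So FIRST(P) = {c, e, y}.
FIRST(T'): from T'→S z P c we get {c, e, y}; from T'→z we get {z}. So FIRST(T') = {c, e, y, z}.
FIRST(T): from T→e S P T we get {e}; from T→epsilon we get {epsilon}; from T→P' P' T' we get {c, e, y, z}. So FIRST(T) = {epsilon, c, e, y, z}.
FOLLOW(P) includes $ since P is the start symbol.
FOLLOW(P): in T→e S P T, P is followed by T with FIRST {epsilon, c, e, y, z}; in T→e S P T, the suffix after P is nullable, so FOLLOW(P) ⊇ FOLLOW(T) = {$, c, e, y, z}; in T'→S z P c, P is followed by c with FIRST {c}. Thus FOLLOW(P) = {$, c, e, y, z}.
FOLLOW(S): in P→S T, S is followed by T with FIRST {epsilon, c, e, y, z}; in P→S T, the suffix after S is nullable, so FOLLOW(S) ⊇ FOLLOW(P) = {$, c, e, y, z}; in T→e S P T, S is followed by P T with FIRST {c, e, y}; in S→y S, the suffix after S is empty (adds nothing new); in T'→S z P c, S is followed by z P c with FIRST {z}. Thus FOLLOW(S) = {$, c, e, y, z}.
FOLLOW(T): in P→S T, the suffix after T is empty, so FOLLOW(T) ⊇ FOLLOW(P) = {$, c, e, y, z}; in T→e S P T, the suffix after T is empty (adds nothing new); in S→e y P' T, the suffix after T is empty, so FOLLOW(T) ⊇ FOLLOW(S) = {$, c, e, y, z}. Thus FOLLOW(T) = {$, c, e, y, z}.
FOLLOW(P'): in T→P' P' T' (occurrence 1), P' is followed by P' T' with FIRST {c, e, y, z}; in T→P' P' T' (occurrence 2), P' is followed by T' with FIRST {c, e, y, z}; in S→e y P' T, P' is followed by T with FIRST {epsilon, c, e, y, z}; in S→e y P' T, the suffix after P' is nullable, so FOLLOW(P') ⊇ FOLLOW(S) = {$, c, e, y, z}. Thus FOLLOW(P') = {$, c, e, y, z}.
FOLLOW(T'): in T→P' P' T', the suffix after T' is empty, so FOLLOW(T') ⊇ FOLLOW(T) = {$, c, e, y, z}. Thus FOLLOW(T') = {$, c, e, y, z}.

{$, c, e, y, z}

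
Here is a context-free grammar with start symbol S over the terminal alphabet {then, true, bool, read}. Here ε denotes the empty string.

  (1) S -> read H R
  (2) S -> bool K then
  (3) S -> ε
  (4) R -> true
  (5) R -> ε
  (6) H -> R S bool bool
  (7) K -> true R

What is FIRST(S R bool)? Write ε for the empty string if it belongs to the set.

{bool, read, true}

FIRST(S): from S->read H R we get {read}; from S->bool K then we get {bool}; from S->ε we get {ε}. So FIRST(S) = {ε, bool, read}.
FIRST(R): from R->true we get {true}; from R->ε we get {ε}. So FIRST(R) = {ε, true}.
FIRST(K): from K->true R we get {true}. So FIRST(K) = {true}.
FIRST(H): from H->R S bool bool we get {bool, read, true}. So FIRST(H) = {bool, read, true}.
FIRST(S R bool): take FIRST of each symbol in turn, carrying on past any symbol whose FIRST contains ε; result {bool, read, true}.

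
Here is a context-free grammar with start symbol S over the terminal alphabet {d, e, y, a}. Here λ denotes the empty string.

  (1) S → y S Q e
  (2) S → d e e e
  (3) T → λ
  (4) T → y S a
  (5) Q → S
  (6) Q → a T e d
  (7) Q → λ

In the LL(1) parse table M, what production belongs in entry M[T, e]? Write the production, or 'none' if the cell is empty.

FIRST(S): from S→y S Q e we get {y}; from S→d e e e we get {d}. So FIRST(S) = {d, y}.
FIRST(T): from T→λ we get {λ}; from T→y S a we get {y}. So FIRST(T) = {λ, y}.
FIRST(Q): from Q→S we get {d, y}; from Q→a T e d we get {a}; from Q→λ we get {λ}. So FIRST(Q) = {λ, a, d, y}.
FOLLOW(S) includes $ since S is the start symbol.
FOLLOW(T): in Q→a T e d, T is followed by e d with FIRST {e}. Thus FOLLOW(T) = {e}.
For T → λ: FIRST(λ) = {λ}, so it goes in M[T, t] for t ∈ {}; since λ ∈ FIRST, also for every t ∈ FOLLOW(T) = {e}.
For T → y S a: FIRST(y S a) = {y}, so it goes in M[T, t] for t ∈ {y}.

T → λ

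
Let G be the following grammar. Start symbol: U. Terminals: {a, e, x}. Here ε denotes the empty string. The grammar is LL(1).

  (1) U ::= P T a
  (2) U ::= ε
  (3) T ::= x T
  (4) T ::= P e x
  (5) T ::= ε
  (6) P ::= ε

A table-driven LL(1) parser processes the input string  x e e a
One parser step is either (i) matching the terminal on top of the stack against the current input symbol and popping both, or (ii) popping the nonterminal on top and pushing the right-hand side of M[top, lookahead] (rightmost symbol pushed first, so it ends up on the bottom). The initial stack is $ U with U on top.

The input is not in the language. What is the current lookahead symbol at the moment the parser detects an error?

e

     Stack      Input      Action
  1  $ U        x e e a $  expand U ::= P T a
  2  $ a T P    x e e a $  expand P ::= ε
  3  $ a T      x e e a $  expand T ::= x T
  4  $ a T x    x e e a $  match x
  5  $ a T      e e a $    expand T ::= P e x
  6  $ a x e P  e e a $    expand P ::= ε
  7  $ a x e    e e a $    match e
  8  $ a x      e a $      error: top is terminal x but lookahead is e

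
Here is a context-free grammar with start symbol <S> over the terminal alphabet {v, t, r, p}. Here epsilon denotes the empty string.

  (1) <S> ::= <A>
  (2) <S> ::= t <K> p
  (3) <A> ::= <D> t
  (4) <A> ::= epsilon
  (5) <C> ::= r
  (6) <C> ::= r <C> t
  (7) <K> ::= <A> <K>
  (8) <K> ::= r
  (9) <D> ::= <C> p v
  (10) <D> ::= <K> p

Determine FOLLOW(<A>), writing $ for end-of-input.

{$, r}

FIRST(<C>) = {r}
FIRST(<S>) = {epsilon, r, t}  (via <A>)
FIRST(<A>) = {epsilon, r}  (via <D> t)
FIRST(<K>) = {r}  (via <A> <K>)
FIRST(<D>) = {r}  (via <C> p v, <K> p)
FOLLOW(<S>) includes $ since <S> is the start symbol.
FOLLOW(<S>): <S> appears on no right-hand side. Thus FOLLOW(<S>) = {$}.
FOLLOW(<A>): in <S>::=<A>, the suffix after <A> is empty, so FOLLOW(<A>) ⊇ FOLLOW(<S>) = {$}; in <K>::=<A> <K>, <A> is followed by <K> with FIRST {r}. Thus FOLLOW(<A>) = {$, r}.
FOLLOW(<C>): in <C>::=r <C> t, <C> is followed by t with FIRST {t}; in <D>::=<C> p v, <C> is followed by p v with FIRST {p}. Thus FOLLOW(<C>) = {p, t}.
FOLLOW(<K>): in <S>::=t <K> p, <K> is followed by p with FIRST {p}; in <K>::=<A> <K>, the suffix after <K> is empty (adds nothing new); in <D>::=<K> p, <K> is followed by p with FIRST {p}. Thus FOLLOW(<K>) = {p}.
FOLLOW(<D>): in <A>::=<D> t, <D> is followed by t with FIRST {t}. Thus FOLLOW(<D>) = {t}.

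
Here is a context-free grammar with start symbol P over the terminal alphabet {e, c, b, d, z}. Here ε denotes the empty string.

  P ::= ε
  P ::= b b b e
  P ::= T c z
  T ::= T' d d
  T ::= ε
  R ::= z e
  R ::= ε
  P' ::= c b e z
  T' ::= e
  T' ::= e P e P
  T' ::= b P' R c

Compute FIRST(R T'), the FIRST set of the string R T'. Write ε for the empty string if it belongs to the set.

{b, e, z}

FIRST(R): from R::=z e we get {z}; from R::=ε we get {ε}. So FIRST(R) = {ε, z}.
FIRST(P'): from P'::=c b e z we get {c}. So FIRST(P') = {c}.
FIRST(T'): from T'::=e we get {e}; from T'::=e P e P we get {e}; from T'::=b P' R c we get {b}. So FIRST(T') = {b, e}.
FIRST(T): from T::=T' d d we get {b, e}; from T::=ε we get {ε}. So FIRST(T) = {ε, b, e}.
FIRST(P): from P::=ε we get {ε}; from P::=b b b e we get {b}; from P::=T c z we get {b, c, e}. So FIRST(P) = {ε, b, c, e}.
FIRST(R T'): take FIRST of each symbol in turn, carrying on past any symbol whose FIRST contains ε; result {b, e, z}.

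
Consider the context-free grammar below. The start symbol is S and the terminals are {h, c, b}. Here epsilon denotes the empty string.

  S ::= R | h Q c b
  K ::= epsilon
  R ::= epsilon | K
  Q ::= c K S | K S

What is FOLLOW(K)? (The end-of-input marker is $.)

FIRST(K) = {epsilon}
FIRST(R) = {epsilon}  (via K)
FIRST(S) = {epsilon, h}  (via R)
FIRST(Q) = {epsilon, c, h}  (via K S)
FOLLOW(S) includes $ since S is the start symbol.
FOLLOW(Q): in S::=h Q c b, Q is followed by c b with FIRST {c}. Thus FOLLOW(Q) = {c}.
FOLLOW(S): in Q::=c K S, the suffix after S is empty, so FOLLOW(S) ⊇ FOLLOW(Q) = {c}; in Q::=K S, the suffix after S is empty, so FOLLOW(S) ⊇ FOLLOW(Q) = {c}. Thus FOLLOW(S) = {$, c}.
FOLLOW(R): in S::=R, the suffix after R is empty, so FOLLOW(R) ⊇ FOLLOW(S) = {$, c}. Thus FOLLOW(R) = {$, c}.
FOLLOW(K): in R::=K, the suffix after K is empty, so FOLLOW(K) ⊇ FOLLOW(R) = {$, c}; in Q::=c K S, K is followed by S with FIRST {epsilon, h}; in Q::=c K S, the suffix after K is nullable, so FOLLOW(K) ⊇ FOLLOW(Q) = {c}; in Q::=K S, K is followed by S with FIRST {epsilon, h}; in Q::=K S, the suffix after K is nullable, so FOLLOW(K) ⊇ FOLLOW(Q) = {c}. Thus FOLLOW(K) = {$, c, h}.

{$, c, h}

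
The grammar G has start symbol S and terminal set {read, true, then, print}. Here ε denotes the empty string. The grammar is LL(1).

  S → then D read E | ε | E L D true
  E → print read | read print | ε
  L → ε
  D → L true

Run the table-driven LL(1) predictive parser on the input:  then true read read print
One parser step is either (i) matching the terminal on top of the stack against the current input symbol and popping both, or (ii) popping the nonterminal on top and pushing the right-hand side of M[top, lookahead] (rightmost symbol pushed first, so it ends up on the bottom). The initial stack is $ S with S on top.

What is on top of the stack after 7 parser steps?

read

     Stack            Input                        Action
  1  $ S              then true read read print $  expand S → then D read E
  2  $ E read D then  then true read read print $  match then
  3  $ E read D       true read read print $       expand D → L true
  4  $ E read true L  true read read print $       expand L → ε
  5  $ E read true    true read read print $       match true
  6  $ E read         read read print $            match read
  7  $ E              read print $                 expand E → read print
Stack after step 7: $ print read (top = read).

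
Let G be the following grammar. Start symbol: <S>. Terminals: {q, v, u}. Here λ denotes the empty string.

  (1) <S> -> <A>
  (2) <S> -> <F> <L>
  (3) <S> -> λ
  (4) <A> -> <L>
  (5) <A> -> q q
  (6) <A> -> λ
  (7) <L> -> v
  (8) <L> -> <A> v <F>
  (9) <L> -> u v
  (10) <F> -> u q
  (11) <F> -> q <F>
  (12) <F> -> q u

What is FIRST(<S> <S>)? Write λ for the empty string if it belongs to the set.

FIRST(<F>) = {q, u}
FIRST(<S>) = {λ, q, u, v}  (via <A>, <F> <L>)
FIRST(<A>) = {λ, q, u, v}  (via <L>)
FIRST(<L>) = {q, u, v}  (via <A> v <F>)
FIRST(<S> <S>): take FIRST of each symbol in turn, carrying on past any symbol whose FIRST contains λ; result {λ, q, u, v}.

{λ, q, u, v}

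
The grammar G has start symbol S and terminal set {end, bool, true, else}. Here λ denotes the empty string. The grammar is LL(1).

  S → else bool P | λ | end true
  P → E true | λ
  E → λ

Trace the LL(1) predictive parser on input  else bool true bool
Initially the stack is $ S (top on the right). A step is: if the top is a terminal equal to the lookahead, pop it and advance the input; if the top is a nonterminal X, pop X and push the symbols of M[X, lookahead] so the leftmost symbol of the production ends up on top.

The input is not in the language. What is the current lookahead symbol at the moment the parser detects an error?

bool

step 1: stack=$ S  input=else bool true bool $  — expand S → else bool P
step 2: stack=$ P bool else  input=else bool true bool $  — match else
step 3: stack=$ P bool  input=bool true bool $  — match bool
step 4: stack=$ P  input=true bool $  — expand P → E true
step 5: stack=$ true E  input=true bool $  — expand E → λ
step 6: stack=$ true  input=true bool $  — match true
step 7: stack=$  input=bool $  — error: stack empty but input remains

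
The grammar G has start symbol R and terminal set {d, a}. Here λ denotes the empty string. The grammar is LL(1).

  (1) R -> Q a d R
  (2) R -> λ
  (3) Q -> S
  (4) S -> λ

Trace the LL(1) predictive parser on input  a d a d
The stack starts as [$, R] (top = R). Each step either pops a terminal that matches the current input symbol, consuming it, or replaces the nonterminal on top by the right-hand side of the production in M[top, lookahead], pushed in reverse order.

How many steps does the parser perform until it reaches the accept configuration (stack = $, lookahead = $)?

step 1: stack=$ R  input=a d a d $  — expand R -> Q a d R
step 2: stack=$ R d a Q  input=a d a d $  — expand Q -> S
step 3: stack=$ R d a S  input=a d a d $  — expand S -> λ
step 4: stack=$ R d a  input=a d a d $  — match a
step 5: stack=$ R d  input=d a d $  — match d
step 6: stack=$ R  input=a d $  — expand R -> Q a d R
step 7: stack=$ R d a Q  input=a d $  — expand Q -> S
step 8: stack=$ R d a S  input=a d $  — expand S -> λ
step 9: stack=$ R d a  input=a d $  — match a
step 10: stack=$ R d  input=d $  — match d
step 11: stack=$ R  input=$  — expand R -> λ
Accept reached after 11 steps.

11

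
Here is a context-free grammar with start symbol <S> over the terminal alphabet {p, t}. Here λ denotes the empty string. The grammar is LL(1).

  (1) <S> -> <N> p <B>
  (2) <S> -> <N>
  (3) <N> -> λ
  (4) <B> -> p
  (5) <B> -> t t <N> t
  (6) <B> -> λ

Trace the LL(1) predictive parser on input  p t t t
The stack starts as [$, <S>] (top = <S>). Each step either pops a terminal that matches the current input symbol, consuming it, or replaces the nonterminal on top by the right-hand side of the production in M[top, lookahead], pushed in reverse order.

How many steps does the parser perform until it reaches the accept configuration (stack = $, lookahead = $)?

step 1: stack=$ <S>  input=p t t t $  — expand <S> -> <N> p <B>
step 2: stack=$ <B> p <N>  input=p t t t $  — expand <N> -> λ
step 3: stack=$ <B> p  input=p t t t $  — match p
step 4: stack=$ <B>  input=t t t $  — expand <B> -> t t <N> t
step 5: stack=$ t <N> t t  input=t t t $  — match t
step 6: stack=$ t <N> t  input=t t $  — match t
step 7: stack=$ t <N>  input=t $  — expand <N> -> λ
step 8: stack=$ t  input=t $  — match t
Accept reached after 8 steps.

8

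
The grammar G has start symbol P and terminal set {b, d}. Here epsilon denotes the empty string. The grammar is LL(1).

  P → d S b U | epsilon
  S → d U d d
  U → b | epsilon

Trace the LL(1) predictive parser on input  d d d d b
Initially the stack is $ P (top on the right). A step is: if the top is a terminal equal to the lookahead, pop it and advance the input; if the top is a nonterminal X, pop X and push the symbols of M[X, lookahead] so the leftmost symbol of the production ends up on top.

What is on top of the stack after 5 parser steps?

step 1: stack=$ P  input=d d d d b $  — expand P → d S b U
step 2: stack=$ U b S d  input=d d d d b $  — match d
step 3: stack=$ U b S  input=d d d b $  — expand S → d U d d
step 4: stack=$ U b d d U d  input=d d d b $  — match d
step 5: stack=$ U b d d U  input=d d b $  — expand U → epsilon
Stack after step 5: $ U b d d (top = d).

d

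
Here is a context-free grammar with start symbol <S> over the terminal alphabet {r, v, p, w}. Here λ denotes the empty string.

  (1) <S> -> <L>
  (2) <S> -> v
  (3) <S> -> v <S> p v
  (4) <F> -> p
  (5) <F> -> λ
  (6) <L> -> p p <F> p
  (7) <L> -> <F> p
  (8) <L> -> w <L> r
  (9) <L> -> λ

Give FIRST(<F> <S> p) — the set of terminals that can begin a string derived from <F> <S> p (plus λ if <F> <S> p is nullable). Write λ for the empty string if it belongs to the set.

FIRST(<F>): from <F>->p we get {p}; from <F>->λ we get {λ}. So FIRST(<F>) = {λ, p}.
FIRST(<L>): from <L>->p p <F> p we get {p}; from <L>-><F> p we get {p}; from <L>->w <L> r we get {w}; from <L>->λ we get {λ}. So FIRST(<L>) = {λ, p, w}.
FIRST(<S>): from <S>-><L> we get {λ, p, w}; from <S>->v we get {v}; from <S>->v <S> p v we get {v}. So FIRST(<S>) = {λ, p, v, w}.
FIRST(<F> <S> p): take FIRST of each symbol in turn, carrying on past any symbol whose FIRST contains λ; result {p, v, w}.

{p, v, w}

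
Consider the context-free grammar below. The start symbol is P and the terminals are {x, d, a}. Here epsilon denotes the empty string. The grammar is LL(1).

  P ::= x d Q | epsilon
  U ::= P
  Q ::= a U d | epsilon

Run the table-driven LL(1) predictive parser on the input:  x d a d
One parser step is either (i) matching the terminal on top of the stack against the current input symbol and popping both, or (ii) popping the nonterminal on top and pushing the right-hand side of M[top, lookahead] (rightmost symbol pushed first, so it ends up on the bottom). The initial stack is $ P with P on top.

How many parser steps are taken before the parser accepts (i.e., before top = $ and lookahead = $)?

8

step 1: stack=$ P  input=x d a d $  — expand P ::= x d Q
step 2: stack=$ Q d x  input=x d a d $  — match x
step 3: stack=$ Q d  input=d a d $  — match d
step 4: stack=$ Q  input=a d $  — expand Q ::= a U d
step 5: stack=$ d U a  input=a d $  — match a
step 6: stack=$ d U  input=d $  — expand U ::= P
step 7: stack=$ d P  input=d $  — expand P ::= epsilon
step 8: stack=$ d  input=d $  — match d
Accept reached after 8 steps.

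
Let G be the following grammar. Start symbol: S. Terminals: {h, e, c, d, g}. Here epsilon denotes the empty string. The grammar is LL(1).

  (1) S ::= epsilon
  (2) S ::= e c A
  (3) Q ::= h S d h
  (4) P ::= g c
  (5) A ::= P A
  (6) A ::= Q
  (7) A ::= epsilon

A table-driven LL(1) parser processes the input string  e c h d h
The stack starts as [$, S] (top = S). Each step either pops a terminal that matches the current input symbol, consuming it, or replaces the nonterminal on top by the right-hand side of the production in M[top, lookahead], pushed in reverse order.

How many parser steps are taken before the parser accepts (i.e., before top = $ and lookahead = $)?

9

     Stack      Input        Action
  1  $ S        e c h d h $  expand S ::= e c A
  2  $ A c e    e c h d h $  match e
  3  $ A c      c h d h $    match c
  4  $ A        h d h $      expand A ::= Q
  5  $ Q        h d h $      expand Q ::= h S d h
  6  $ h d S h  h d h $      match h
  7  $ h d S    d h $        expand S ::= epsilon
  8  $ h d      d h $        match d
  9  $ h        h $          match h
Accept reached after 9 steps.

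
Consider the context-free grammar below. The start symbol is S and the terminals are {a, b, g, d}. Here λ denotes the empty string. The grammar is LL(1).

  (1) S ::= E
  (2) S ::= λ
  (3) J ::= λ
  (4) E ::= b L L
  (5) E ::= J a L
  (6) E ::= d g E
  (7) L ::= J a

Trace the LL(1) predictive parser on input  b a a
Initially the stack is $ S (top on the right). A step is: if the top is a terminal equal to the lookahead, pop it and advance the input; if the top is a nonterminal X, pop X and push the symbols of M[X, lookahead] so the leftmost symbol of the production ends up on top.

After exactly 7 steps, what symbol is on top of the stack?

J

     Stack    Input    Action
  1  $ S      b a a $  expand S ::= E
  2  $ E      b a a $  expand E ::= b L L
  3  $ L L b  b a a $  match b
  4  $ L L    a a $    expand L ::= J a
  5  $ L a J  a a $    expand J ::= λ
  6  $ L a    a a $    match a
  7  $ L      a $      expand L ::= J a
Stack after step 7: $ a J (top = J).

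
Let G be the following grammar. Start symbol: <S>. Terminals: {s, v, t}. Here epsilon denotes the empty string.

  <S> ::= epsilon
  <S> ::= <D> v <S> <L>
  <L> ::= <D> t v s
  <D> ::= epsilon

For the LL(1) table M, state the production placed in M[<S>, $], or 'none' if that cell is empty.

<S> ::= epsilon

FIRST(<D>) = {epsilon}
FIRST(<S>) = {epsilon, v}  (via <D> v <S> <L>)
FIRST(<L>) = {t}  (via <D> t v s)
FOLLOW(<S>) includes $ since <S> is the start symbol.
FOLLOW(<S>): in <S>::=<D> v <S> <L>, <S> is followed by <L> with FIRST {t}. Thus FOLLOW(<S>) = {$, t}.
For <S> ::= epsilon: FIRST(epsilon) = {epsilon}, so it goes in M[<S>, t] for t ∈ {}; since epsilon ∈ FIRST, also for every t ∈ FOLLOW(<S>) = {$, t}.
For <S> ::= <D> v <S> <L>: FIRST(<D> v <S> <L>) = {v}, so it goes in M[<S>, t] for t ∈ {v}.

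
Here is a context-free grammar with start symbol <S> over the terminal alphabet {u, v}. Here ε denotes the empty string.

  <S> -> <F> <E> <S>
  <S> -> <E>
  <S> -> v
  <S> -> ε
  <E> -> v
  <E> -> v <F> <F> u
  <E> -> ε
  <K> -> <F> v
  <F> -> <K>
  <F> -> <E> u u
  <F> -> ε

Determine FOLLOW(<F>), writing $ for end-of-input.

{$, u, v}

FIRST(<E>): from <E>->v we get {v}; from <E>->v <F> <F> u we get {v}; from <E>->ε we get {ε}. So FIRST(<E>) = {ε, v}.
FIRST(<S>): from <S>-><F> <E> <S> we get {ε, u, v}; from <S>-><E> we get {ε, v}; from <S>->v we get {v}; from <S>->ε we get {ε}. So FIRST(<S>) = {ε, u, v}.
FIRST(<K>): from <K>-><F> v we get {u, v}. So FIRST(<K>) = {u, v}.
FIRST(<F>): from <F>-><K> we get {u, v}; from <F>-><E> u u we get {u, v}; from <F>->ε we get {ε}. So FIRST(<F>) = {ε, u, v}.
FOLLOW(<S>) includes $ since <S> is the start symbol.
FOLLOW(<S>): in <S>-><F> <E> <S>, the suffix after <S> is empty (adds nothing new). Thus FOLLOW(<S>) = {$}.
FOLLOW(<E>): in <S>-><F> <E> <S>, <E> is followed by <S> with FIRST {ε, u, v}; in <S>-><F> <E> <S>, the suffix after <E> is nullable, so FOLLOW(<E>) ⊇ FOLLOW(<S>) = {$}; in <S>-><E>, the suffix after <E> is empty, so FOLLOW(<E>) ⊇ FOLLOW(<S>) = {$}; in <F>-><E> u u, <E> is followed by u u with FIRST {u}. Thus FOLLOW(<E>) = {$, u, v}.
FOLLOW(<F>): in <S>-><F> <E> <S>, <F> is followed by <E> <S> with FIRST {ε, u, v}; in <S>-><F> <E> <S>, the suffix after <F> is nullable, so FOLLOW(<F>) ⊇ FOLLOW(<S>) = {$}; in <E>->v <F> <F> u (occurrence 1), <F> is followed by <F> u with FIRST {u, v}; in <E>->v <F> <F> u (occurrence 2), <F> is followed by u with FIRST {u}; in <K>-><F> v, <F> is followed by v with FIRST {v}. Thus FOLLOW(<F>) = {$, u, v}.
FOLLOW(<K>): in <F>-><K>, the suffix after <K> is empty, so FOLLOW(<K>) ⊇ FOLLOW(<F>) = {$, u, v}. Thus FOLLOW(<K>) = {$, u, v}.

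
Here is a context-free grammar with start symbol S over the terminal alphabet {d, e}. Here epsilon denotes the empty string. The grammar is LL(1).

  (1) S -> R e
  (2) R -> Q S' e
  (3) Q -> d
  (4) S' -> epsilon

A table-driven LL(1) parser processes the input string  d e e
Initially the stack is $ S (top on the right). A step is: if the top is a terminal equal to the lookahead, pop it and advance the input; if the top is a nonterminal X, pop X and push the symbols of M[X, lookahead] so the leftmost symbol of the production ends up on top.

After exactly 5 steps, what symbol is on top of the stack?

step 1: stack=$ S  input=d e e $  — expand S -> R e
step 2: stack=$ e R  input=d e e $  — expand R -> Q S' e
step 3: stack=$ e e S' Q  input=d e e $  — expand Q -> d
step 4: stack=$ e e S' d  input=d e e $  — match d
step 5: stack=$ e e S'  input=e e $  — expand S' -> epsilon
Stack after step 5: $ e e (top = e).

e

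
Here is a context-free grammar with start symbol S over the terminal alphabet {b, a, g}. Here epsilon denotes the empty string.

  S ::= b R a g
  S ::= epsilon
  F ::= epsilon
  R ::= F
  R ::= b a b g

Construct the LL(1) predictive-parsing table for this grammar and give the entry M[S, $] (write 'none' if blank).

S ::= epsilon

FIRST(S) = {epsilon, b}
FIRST(F) = {epsilon}
FIRST(R) = {epsilon, b}  (via F)
FOLLOW(S) includes $ since S is the start symbol.
FOLLOW(S): S appears on no right-hand side. Thus FOLLOW(S) = {$}.
For S ::= b R a g: FIRST(b R a g) = {b}, so it goes in M[S, t] for t ∈ {b}.
For S ::= epsilon: FIRST(epsilon) = {epsilon}, so it goes in M[S, t] for t ∈ {}; since epsilon ∈ FIRST, also for every t ∈ FOLLOW(S) = {$}.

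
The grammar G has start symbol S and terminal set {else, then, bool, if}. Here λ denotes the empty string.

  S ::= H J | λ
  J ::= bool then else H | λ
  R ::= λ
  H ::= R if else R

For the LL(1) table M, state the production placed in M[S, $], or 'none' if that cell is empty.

S ::= λ

FIRST(J) = {λ, bool}
FIRST(R) = {λ}
FIRST(H) = {if}  (via R if else R)
FIRST(S) = {λ, if}  (via H J)
FOLLOW(S) includes $ since S is the start symbol.
FOLLOW(S): S appears on no right-hand side. Thus FOLLOW(S) = {$}.
For S ::= H J: FIRST(H J) = {if}, so it goes in M[S, t] for t ∈ {if}.
For S ::= λ: FIRST(λ) = {λ}, so it goes in M[S, t] for t ∈ {}; since λ ∈ FIRST, also for every t ∈ FOLLOW(S) = {$}.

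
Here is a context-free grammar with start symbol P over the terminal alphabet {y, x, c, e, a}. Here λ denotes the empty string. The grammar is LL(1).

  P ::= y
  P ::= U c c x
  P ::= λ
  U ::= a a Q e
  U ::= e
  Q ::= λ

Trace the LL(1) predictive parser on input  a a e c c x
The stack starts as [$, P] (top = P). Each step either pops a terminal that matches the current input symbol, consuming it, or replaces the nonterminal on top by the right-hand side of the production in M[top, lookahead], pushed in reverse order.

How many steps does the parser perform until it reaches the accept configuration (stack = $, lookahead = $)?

9

step 1: stack=$ P  input=a a e c c x $  — expand P ::= U c c x
step 2: stack=$ x c c U  input=a a e c c x $  — expand U ::= a a Q e
step 3: stack=$ x c c e Q a a  input=a a e c c x $  — match a
step 4: stack=$ x c c e Q a  input=a e c c x $  — match a
step 5: stack=$ x c c e Q  input=e c c x $  — expand Q ::= λ
step 6: stack=$ x c c e  input=e c c x $  — match e
step 7: stack=$ x c c  input=c c x $  — match c
step 8: stack=$ x c  input=c x $  — match c
step 9: stack=$ x  input=x $  — match x
Accept reached after 9 steps.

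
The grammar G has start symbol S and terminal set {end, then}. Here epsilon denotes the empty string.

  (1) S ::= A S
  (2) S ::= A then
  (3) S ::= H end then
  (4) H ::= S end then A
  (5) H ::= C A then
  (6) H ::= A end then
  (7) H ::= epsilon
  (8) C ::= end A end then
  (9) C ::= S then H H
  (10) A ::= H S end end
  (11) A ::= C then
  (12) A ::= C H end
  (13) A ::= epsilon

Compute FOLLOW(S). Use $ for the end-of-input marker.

{$, end, then}

FIRST(S) = {end, then}  (via A S, A then, H end then)
FIRST(C) = {end, then}  (via S then H H)
FIRST(H) = {epsilon, end, then}  (via S end then A, C A then, A end then)
FIRST(A) = {epsilon, end, then}  (via H S end end, C then, C H end)
FOLLOW(S) includes $ since S is the start symbol.
FOLLOW(S): in S::=A S, the suffix after S is empty (adds nothing new); in H::=S end then A, S is followed by end then A with FIRST {end}; in C::=S then H H, S is followed by then H H with FIRST {then}; in A::=H S end end, S is followed by end end with FIRST {end}. Thus FOLLOW(S) = {$, end, then}.
FOLLOW(C): in H::=C A then, C is followed by A then with FIRST {end, then}; in A::=C then, C is followed by then with FIRST {then}; in A::=C H end, C is followed by H end with FIRST {end, then}. Thus FOLLOW(C) = {end, then}.
FOLLOW(H): in S::=H end then, H is followed by end then with FIRST {end}; in C::=S then H H (occurrence 1), H is followed by H with FIRST {epsilon, end, then}; in C::=S then H H (occurrence 1), the suffix after H is nullable, so FOLLOW(H) ⊇ FOLLOW(C) = {end, then}; in C::=S then H H (occurrence 2), the suffix after H is empty, so FOLLOW(H) ⊇ FOLLOW(C) = {end, then}; in A::=H S end end, H is followed by S end end with FIRST {end, then}; in A::=C H end, H is followed by end with FIRST {end}. Thus FOLLOW(H) = {end, then}.
FOLLOW(A): in S::=A S, A is followed by S with FIRST {end, then}; in S::=A then, A is followed by then with FIRST {then}; in H::=S end then A, the suffix after A is empty, so FOLLOW(A) ⊇ FOLLOW(H) = {end, then}; in H::=C A then, A is followed by then with FIRST {then}; in H::=A end then, A is followed by end then with FIRST {end}; in C::=end A end then, A is followed by end then with FIRST {end}. Thus FOLLOW(A) = {end, then}.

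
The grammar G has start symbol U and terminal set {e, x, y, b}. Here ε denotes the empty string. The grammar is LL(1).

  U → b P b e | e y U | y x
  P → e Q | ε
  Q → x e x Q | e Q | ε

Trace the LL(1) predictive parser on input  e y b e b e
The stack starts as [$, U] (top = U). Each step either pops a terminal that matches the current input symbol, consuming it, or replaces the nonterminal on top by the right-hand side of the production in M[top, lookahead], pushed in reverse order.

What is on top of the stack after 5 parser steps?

P

     Stack      Input          Action
  1  $ U        e y b e b e $  expand U → e y U
  2  $ U y e    e y b e b e $  match e
  3  $ U y      y b e b e $    match y
  4  $ U        b e b e $      expand U → b P b e
  5  $ e b P b  b e b e $      match b
Stack after step 5: $ e b P (top = P).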